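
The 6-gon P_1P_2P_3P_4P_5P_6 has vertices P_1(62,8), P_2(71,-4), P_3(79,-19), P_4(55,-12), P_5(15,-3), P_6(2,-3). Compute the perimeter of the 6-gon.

|P_1P_2| = √((9)² + (-12)²) = √225 = 15
|P_2P_3| = √((8)² + (-15)²) = √289 = 17
|P_3P_4| = √((-24)² + (7)²) = √625 = 25
|P_4P_5| = √((-40)² + (9)²) = √1681 = 41
|P_5P_6| = √((-13)² + (0)²) = √169 = 13
|P_6P_1| = √((60)² + (11)²) = √3721 = 61
Perimeter = 15 + 17 + 25 + 41 + 13 + 61 = 172.

172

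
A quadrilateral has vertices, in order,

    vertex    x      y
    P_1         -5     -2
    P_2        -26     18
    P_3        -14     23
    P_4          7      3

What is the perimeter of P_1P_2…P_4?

84

|P_1P_2| = √((-21)² + (20)²) = √841 = 29
|P_2P_3| = √((12)² + (5)²) = √169 = 13
|P_3P_4| = √((21)² + (-20)²) = √841 = 29
|P_4P_1| = √((-12)² + (-5)²) = √169 = 13
Perimeter = 29 + 13 + 29 + 13 = 84.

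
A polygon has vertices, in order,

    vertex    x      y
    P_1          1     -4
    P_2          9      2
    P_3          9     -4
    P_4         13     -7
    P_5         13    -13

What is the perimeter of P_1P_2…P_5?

42

|P_1P_2| = √((8)² + (6)²) = √100 = 10
|P_2P_3| = √((0)² + (-6)²) = √36 = 6
|P_3P_4| = √((4)² + (-3)²) = √25 = 5
|P_4P_5| = √((0)² + (-6)²) = √36 = 6
|P_5P_1| = √((-12)² + (9)²) = √225 = 15
Perimeter = 10 + 6 + 5 + 6 + 15 = 42.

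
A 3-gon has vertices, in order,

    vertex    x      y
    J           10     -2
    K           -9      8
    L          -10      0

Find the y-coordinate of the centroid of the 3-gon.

2

Apply the shoelace (surveyor's) formula. First the cross-terms c_i = x_i·y_{i+1} − x_{i+1}·y_i:
  62, 80, 20  ⇒  2A = 162, A = 81.
Then Σ (y_i + y_{i+1})·c_i = 972, so ȳ = 972 / (6·81) = 2.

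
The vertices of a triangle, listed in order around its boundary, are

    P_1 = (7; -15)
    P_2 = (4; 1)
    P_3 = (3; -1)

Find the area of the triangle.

11

P_1→P_2: (7)(1) − (4)(-15) = 67
P_2→P_3: (4)(-1) − (3)(1) = -7
P_3→P_1: (3)(-15) − (7)(-1) = -38
Σ = 22
Area = |Σ|/2 = 11.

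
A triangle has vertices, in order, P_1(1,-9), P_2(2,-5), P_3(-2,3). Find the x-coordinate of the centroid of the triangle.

Apply Gauss's area formula. First the cross-terms c_i = x_i·y_{i+1} − x_{i+1}·y_i:
  13, -4, 15  ⇒  2A = 24, A = 12.
Then Σ (x_i + x_{i+1})·c_i = 24, so x̄ = 24 / (6·12) = 1/3.

1/3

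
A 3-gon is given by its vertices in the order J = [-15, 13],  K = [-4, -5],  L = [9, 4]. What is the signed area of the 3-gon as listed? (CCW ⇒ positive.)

J→K: (-15)(-5) − (-4)(13) = 127
K→L: (-4)(4) − (9)(-5) = 29
L→J: (9)(13) − (-15)(4) = 177
Σ = 333
Signed area = Σ/2 = 166.5 (positive ⇒ counter-clockwise traversal).

166.5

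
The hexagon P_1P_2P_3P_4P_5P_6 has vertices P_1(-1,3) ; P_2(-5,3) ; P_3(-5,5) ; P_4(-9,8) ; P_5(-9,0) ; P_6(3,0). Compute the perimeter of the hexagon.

|P_1P_2| = √((-4)² + (0)²) = √16 = 4
|P_2P_3| = √((0)² + (2)²) = √4 = 2
|P_3P_4| = √((-4)² + (3)²) = √25 = 5
|P_4P_5| = √((0)² + (-8)²) = √64 = 8
|P_5P_6| = √((12)² + (0)²) = √144 = 12
|P_6P_1| = √((-4)² + (3)²) = √25 = 5
Perimeter = 4 + 2 + 5 + 8 + 12 + 5 = 36.

36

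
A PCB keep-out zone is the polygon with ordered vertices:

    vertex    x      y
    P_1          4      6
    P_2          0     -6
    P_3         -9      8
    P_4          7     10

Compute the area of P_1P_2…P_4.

Σ = (-24) + (-54) + (-146) + (2) = -222
Area = |Σ|/2 = 111.

111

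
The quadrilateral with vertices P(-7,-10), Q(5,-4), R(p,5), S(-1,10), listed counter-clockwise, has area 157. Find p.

9

The doubled signed area Σ (x_i y_{i+1} − x_{i+1} y_i) is linear in p.
With p=0 it equals 188; the coefficient of p is 14 (from the two edges through R).
So 14·p + 188 = 2·157 = 314 ⇒ p = 9.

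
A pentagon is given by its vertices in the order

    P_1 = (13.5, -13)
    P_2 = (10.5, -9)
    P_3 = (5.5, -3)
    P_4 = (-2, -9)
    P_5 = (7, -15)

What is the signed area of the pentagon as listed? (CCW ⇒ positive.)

91

P_1→P_2: (13.5)(-9) − (10.5)(-13) = 15
P_2→P_3: (10.5)(-3) − (5.5)(-9) = 18
P_3→P_4: (5.5)(-9) − (-2)(-3) = -55.5
P_4→P_5: (-2)(-15) − (7)(-9) = 93
P_5→P_1: (7)(-13) − (13.5)(-15) = 111.5
Σ = 182
Signed area = Σ/2 = 91 (positive ⇒ counter-clockwise traversal).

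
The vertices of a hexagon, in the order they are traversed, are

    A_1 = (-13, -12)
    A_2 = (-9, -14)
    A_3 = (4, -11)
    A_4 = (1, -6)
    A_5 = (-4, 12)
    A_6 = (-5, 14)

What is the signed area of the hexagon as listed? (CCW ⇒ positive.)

225

Σ = (74) + (155) + (-13) + (-12) + (4) + (242) = 450
Signed area = Σ/2 = 225 (positive ⇒ counter-clockwise traversal).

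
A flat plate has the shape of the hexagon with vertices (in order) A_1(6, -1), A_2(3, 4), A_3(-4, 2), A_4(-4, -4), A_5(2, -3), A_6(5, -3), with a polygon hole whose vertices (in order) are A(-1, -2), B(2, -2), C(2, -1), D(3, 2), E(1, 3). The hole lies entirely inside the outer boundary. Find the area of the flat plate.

Outer boundary:
Σ = (27) + (22) + (24) + (20) + (9) + (13) = 115
Area = |Σ|/2 = 57.5.
Hole:
Apply Gauss's area formula: 2A = Σ (x_i·y_{i+1} − x_{i+1}·y_i), indices taken mod 5.
Σ = (6) + (2) + (7) + (7) + (1) = 23
Area = |Σ|/2 = 11.5.
Net area = 57.5 − 11.5 = 46.

46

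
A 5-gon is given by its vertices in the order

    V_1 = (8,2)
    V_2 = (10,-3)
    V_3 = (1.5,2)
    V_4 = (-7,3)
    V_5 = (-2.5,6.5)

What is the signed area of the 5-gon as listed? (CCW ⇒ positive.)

-48

Cross-terms: -44, 24.5, 18.5, -38, -57  ⇒  Σ = -96
Signed area = Σ/2 = -48 (negative ⇒ clockwise traversal).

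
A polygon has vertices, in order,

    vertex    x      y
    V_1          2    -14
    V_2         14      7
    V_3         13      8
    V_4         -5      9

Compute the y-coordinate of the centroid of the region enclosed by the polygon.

0.95

Apply the surveyor's formula. First the cross-terms c_i = x_i·y_{i+1} − x_{i+1}·y_i:
  210, 21, 157, 52  ⇒  2A = 440, A = 220.
Then Σ (y_i + y_{i+1})·c_i = 1254, so ȳ = 1254 / (6·220) = 0.95.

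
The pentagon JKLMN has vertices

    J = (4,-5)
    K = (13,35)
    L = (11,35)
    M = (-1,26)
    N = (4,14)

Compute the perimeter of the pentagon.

|JK| = √((9)² + (40)²) = √1681 = 41
|KL| = √((-2)² + (0)²) = √4 = 2
|LM| = √((-12)² + (-9)²) = √225 = 15
|MN| = √((5)² + (-12)²) = √169 = 13
|NJ| = √((0)² + (-19)²) = √361 = 19
Perimeter = 41 + 2 + 15 + 13 + 19 = 90.

90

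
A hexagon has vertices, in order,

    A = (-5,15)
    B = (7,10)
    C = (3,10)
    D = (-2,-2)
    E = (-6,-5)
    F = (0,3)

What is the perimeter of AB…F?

|AB| = √((12)² + (-5)²) = √169 = 13
|BC| = √((-4)² + (0)²) = √16 = 4
|CD| = √((-5)² + (-12)²) = √169 = 13
|DE| = √((-4)² + (-3)²) = √25 = 5
|EF| = √((6)² + (8)²) = √100 = 10
|FA| = √((-5)² + (12)²) = √169 = 13
Perimeter = 13 + 4 + 13 + 5 + 10 + 13 = 58.

58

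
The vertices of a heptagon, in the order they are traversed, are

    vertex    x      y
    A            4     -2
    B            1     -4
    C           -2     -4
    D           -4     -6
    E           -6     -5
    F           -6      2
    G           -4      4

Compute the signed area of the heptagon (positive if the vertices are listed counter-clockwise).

-56

Σ = (-14) + (-12) + (-4) + (-16) + (-42) + (-16) + (-8) = -112
Signed area = Σ/2 = -56 (negative ⇒ clockwise traversal).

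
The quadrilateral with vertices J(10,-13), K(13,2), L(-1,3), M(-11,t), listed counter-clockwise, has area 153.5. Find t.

The doubled signed area Σ (x_i y_{i+1} − x_{i+1} y_i) is linear in t.
With t=0 it equals 406; the coefficient of t is -11 (from the two edges through M).
So -11·t + 406 = 2·153.5 = 307 ⇒ t = 9.

9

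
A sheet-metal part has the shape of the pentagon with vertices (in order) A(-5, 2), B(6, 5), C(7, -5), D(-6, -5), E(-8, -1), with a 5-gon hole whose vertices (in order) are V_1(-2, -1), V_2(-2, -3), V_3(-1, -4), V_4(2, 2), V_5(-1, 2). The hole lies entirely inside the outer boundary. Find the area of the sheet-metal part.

Outer boundary:
Cross-terms: -37, -65, -65, -34, -21  ⇒  Σ = -222
Area = |Σ|/2 = 111.
Hole:
Σ = (4) + (5) + (6) + (6) + (5) = 26
Area = |Σ|/2 = 13.
Net area = 111 − 13 = 98.

98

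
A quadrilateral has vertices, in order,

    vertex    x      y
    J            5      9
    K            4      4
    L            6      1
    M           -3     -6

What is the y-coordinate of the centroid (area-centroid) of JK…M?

67/99

Apply the shoelace formula. First the cross-terms c_i = x_i·y_{i+1} − x_{i+1}·y_i:
  -16, -20, -33, 3  ⇒  2A = -66, A = -33.
Then Σ (y_i + y_{i+1})·c_i = -134, so ȳ = -134 / (6·(-33)) = 67/99.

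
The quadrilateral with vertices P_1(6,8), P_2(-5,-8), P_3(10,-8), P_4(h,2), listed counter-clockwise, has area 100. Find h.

5

The doubled signed area Σ (x_i y_{i+1} − x_{i+1} y_i) is linear in h.
With h=0 it equals 120; the coefficient of h is 16 (from the two edges through P_4).
So 16·h + 120 = 2·100 = 200 ⇒ h = 5.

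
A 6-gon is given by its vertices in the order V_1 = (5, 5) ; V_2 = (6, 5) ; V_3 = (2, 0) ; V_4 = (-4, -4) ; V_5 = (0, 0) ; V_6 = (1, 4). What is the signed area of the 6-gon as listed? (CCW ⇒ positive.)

-19

Apply the shoelace formula: 2A = Σ (x_i·y_{i+1} − x_{i+1}·y_i), indices taken mod 6.
V_1→V_2: (5)(5) − (6)(5) = -5
V_2→V_3: (6)(0) − (2)(5) = -10
V_3→V_4: (2)(-4) − (-4)(0) = -8
V_4→V_5: (-4)(0) − (0)(-4) = 0
V_5→V_6: (0)(4) − (1)(0) = 0
V_6→V_1: (1)(5) − (5)(4) = -15
Σ = -38
Signed area = Σ/2 = -19 (negative ⇒ clockwise traversal).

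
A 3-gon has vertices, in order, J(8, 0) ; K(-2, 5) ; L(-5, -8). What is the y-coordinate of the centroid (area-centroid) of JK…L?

Apply Gauss's area formula. First the cross-terms c_i = x_i·y_{i+1} − x_{i+1}·y_i:
  40, 41, 64  ⇒  2A = 145, A = 72.5.
Then Σ (y_i + y_{i+1})·c_i = -435, so ȳ = -435 / (6·72.5) = -1.

-1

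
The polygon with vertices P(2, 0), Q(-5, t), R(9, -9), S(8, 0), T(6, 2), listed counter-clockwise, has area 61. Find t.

1

Write out the shoelace sum; only the two edges meeting at Q involve t:
2·Area = [(2·t − (-5)·0) + ((-5)·(-9) − 9·t)] + 84
       = -7·t + 129 = 122
⇒ t = 1.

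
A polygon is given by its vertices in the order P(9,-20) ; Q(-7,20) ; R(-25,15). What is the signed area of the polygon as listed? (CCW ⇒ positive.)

400

Apply Gauss's area formula: 2A = Σ (x_i·y_{i+1} − x_{i+1}·y_i), indices taken mod 3.
Σ = (40) + (395) + (365) = 800
Signed area = Σ/2 = 400 (positive ⇒ counter-clockwise traversal).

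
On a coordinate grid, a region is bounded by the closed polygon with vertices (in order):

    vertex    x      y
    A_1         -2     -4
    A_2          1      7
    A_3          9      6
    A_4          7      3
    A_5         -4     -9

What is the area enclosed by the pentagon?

Apply Gauss's area formula: 2A = Σ (x_i·y_{i+1} − x_{i+1}·y_i), indices taken mod 5.
Cross-terms: -10, -57, -15, -51, -2  ⇒  Σ = -135
Area = |Σ|/2 = 67.5.

67.5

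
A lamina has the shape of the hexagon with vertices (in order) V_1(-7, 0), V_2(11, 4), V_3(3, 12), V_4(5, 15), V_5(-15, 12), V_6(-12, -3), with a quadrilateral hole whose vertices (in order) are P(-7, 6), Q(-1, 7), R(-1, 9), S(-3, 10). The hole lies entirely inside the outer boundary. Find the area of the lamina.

253

Outer boundary:
Σ = (-28) + (120) + (-15) + (285) + (189) + (-21) = 530
Area = |Σ|/2 = 265.
Hole:
Apply Gauss's area formula: 2A = Σ (x_i·y_{i+1} − x_{i+1}·y_i), indices taken mod 4.
Σ = (-43) + (-2) + (17) + (52) = 24
Area = |Σ|/2 = 12.
Net area = 265 − 12 = 253.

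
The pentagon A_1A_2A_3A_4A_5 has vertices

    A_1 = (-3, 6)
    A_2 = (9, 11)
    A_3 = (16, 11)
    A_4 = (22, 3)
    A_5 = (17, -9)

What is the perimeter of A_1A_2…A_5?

68

|A_1A_2| = √((12)² + (5)²) = √169 = 13
|A_2A_3| = √((7)² + (0)²) = √49 = 7
|A_3A_4| = √((6)² + (-8)²) = √100 = 10
|A_4A_5| = √((-5)² + (-12)²) = √169 = 13
|A_5A_1| = √((-20)² + (15)²) = √625 = 25
Perimeter = 13 + 7 + 10 + 13 + 25 = 68.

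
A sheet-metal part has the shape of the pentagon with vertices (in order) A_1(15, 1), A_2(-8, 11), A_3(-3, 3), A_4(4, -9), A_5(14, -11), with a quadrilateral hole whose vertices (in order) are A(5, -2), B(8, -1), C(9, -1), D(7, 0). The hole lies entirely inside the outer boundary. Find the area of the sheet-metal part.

226.5

Outer boundary:
Apply the shoelace (surveyor's) formula: 2A = Σ (x_i·y_{i+1} − x_{i+1}·y_i), indices taken mod 5.
Σ = (173) + (9) + (15) + (82) + (179) = 458
Area = |Σ|/2 = 229.
Hole:
Apply the surveyor's formula: 2A = Σ (x_i·y_{i+1} − x_{i+1}·y_i), indices taken mod 4.
Cross-terms: 11, 1, 7, -14  ⇒  Σ = 5
Area = |Σ|/2 = 2.5.
Net area = 229 − 2.5 = 226.5.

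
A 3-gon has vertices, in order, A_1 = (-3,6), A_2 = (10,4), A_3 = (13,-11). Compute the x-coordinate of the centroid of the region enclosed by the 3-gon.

20/3

Apply the surveyor's formula. First the cross-terms c_i = x_i·y_{i+1} − x_{i+1}·y_i:
  -72, -162, 45  ⇒  2A = -189, A = -94.5.
Then Σ (x_i + x_{i+1})·c_i = -3780, so x̄ = -3780 / (6·(-94.5)) = 20/3.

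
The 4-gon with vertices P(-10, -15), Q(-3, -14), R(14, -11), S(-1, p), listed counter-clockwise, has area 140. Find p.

-2

Write out the shoelace sum; only the two edges meeting at S involve p:
2·Area = [(14·p − (-1)·(-11)) + ((-1)·(-15) − (-10)·p)] + 324
       = 24·p + 328 = 280
⇒ p = -2.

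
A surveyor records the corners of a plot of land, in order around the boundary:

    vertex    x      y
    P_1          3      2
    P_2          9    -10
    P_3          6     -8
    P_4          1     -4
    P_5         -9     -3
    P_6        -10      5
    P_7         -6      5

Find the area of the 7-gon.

Cross-terms: -48, -12, -16, -39, -75, -20, -27  ⇒  Σ = -237
Area = |Σ|/2 = 118.5.

118.5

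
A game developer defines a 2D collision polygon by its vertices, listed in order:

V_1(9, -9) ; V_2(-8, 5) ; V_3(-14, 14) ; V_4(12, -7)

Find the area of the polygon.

Apply the shoelace (surveyor's) formula: 2A = Σ (x_i·y_{i+1} − x_{i+1}·y_i), indices taken mod 4.
Cross-terms: -27, -42, -70, -45  ⇒  Σ = -184
Area = |Σ|/2 = 92.

92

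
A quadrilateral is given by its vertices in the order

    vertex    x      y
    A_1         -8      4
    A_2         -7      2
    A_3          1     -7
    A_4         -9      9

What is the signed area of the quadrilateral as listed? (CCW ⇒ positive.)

20.5

Apply the shoelace formula: 2A = Σ (x_i·y_{i+1} − x_{i+1}·y_i), indices taken mod 4.
Σ = (12) + (47) + (-54) + (36) = 41
Signed area = Σ/2 = 20.5 (positive ⇒ counter-clockwise traversal).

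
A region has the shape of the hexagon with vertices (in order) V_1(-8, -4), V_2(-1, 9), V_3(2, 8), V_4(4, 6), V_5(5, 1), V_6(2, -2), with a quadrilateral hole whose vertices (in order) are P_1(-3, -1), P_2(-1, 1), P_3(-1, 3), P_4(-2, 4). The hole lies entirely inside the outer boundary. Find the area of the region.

87

Outer boundary:
Apply the shoelace formula: 2A = Σ (x_i·y_{i+1} − x_{i+1}·y_i), indices taken mod 6.
V_1→V_2: (-8)(9) − (-1)(-4) = -76
V_2→V_3: (-1)(8) − (2)(9) = -26
V_3→V_4: (2)(6) − (4)(8) = -20
V_4→V_5: (4)(1) − (5)(6) = -26
V_5→V_6: (5)(-2) − (2)(1) = -12
V_6→V_1: (2)(-4) − (-8)(-2) = -24
Σ = -184
Area = |Σ|/2 = 92.
Hole:
P_1→P_2: (-3)(1) − (-1)(-1) = -4
P_2→P_3: (-1)(3) − (-1)(1) = -2
P_3→P_4: (-1)(4) − (-2)(3) = 2
P_4→P_1: (-2)(-1) − (-3)(4) = 14
Σ = 10
Area = |Σ|/2 = 5.
Net area = 92 − 5 = 87.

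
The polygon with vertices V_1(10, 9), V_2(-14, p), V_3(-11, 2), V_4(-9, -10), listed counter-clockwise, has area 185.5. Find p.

6

The doubled signed area Σ (x_i y_{i+1} − x_{i+1} y_i) is linear in p.
With p=0 it equals 245; the coefficient of p is 21 (from the two edges through V_2).
So 21·p + 245 = 2·185.5 = 371 ⇒ p = 6.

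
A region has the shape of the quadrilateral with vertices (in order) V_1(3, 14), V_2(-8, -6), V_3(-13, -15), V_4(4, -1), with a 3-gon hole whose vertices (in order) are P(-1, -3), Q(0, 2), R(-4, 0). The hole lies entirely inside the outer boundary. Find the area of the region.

125

Outer boundary:
V_1→V_2: (3)(-6) − (-8)(14) = 94
V_2→V_3: (-8)(-15) − (-13)(-6) = 42
V_3→V_4: (-13)(-1) − (4)(-15) = 73
V_4→V_1: (4)(14) − (3)(-1) = 59
Σ = 268
Area = |Σ|/2 = 134.
Hole:
P→Q: (-1)(2) − (0)(-3) = -2
Q→R: (0)(0) − (-4)(2) = 8
R→P: (-4)(-3) − (-1)(0) = 12
Σ = 18
Area = |Σ|/2 = 9.
Net area = 134 − 9 = 125.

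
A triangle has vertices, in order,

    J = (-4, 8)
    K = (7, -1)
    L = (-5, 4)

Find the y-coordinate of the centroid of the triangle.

Apply the surveyor's formula. First the cross-terms c_i = x_i·y_{i+1} − x_{i+1}·y_i:
  -52, 23, -24  ⇒  2A = -53, A = -26.5.
Then Σ (y_i + y_{i+1})·c_i = -583, so ȳ = -583 / (6·(-26.5)) = 11/3.

11/3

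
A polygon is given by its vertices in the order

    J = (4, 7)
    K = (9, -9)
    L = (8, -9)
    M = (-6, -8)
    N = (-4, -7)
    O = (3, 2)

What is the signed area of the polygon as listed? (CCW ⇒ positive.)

Σ = (-99) + (-9) + (-118) + (10) + (13) + (13) = -190
Signed area = Σ/2 = -95 (negative ⇒ clockwise traversal).

-95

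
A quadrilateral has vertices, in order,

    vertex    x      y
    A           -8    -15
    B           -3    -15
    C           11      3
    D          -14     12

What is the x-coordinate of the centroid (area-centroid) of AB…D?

Apply the shoelace (surveyor's) formula. First the cross-terms c_i = x_i·y_{i+1} − x_{i+1}·y_i:
  75, 156, 174, 306  ⇒  2A = 711, A = 355.5.
Then Σ (x_i + x_{i+1})·c_i = -6831, so x̄ = -6831 / (6·355.5) = -253/79.

-253/79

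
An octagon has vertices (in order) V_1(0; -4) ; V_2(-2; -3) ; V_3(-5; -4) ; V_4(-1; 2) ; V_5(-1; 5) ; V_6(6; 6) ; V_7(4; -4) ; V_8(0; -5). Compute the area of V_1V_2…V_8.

Apply the surveyor's formula: 2A = Σ (x_i·y_{i+1} − x_{i+1}·y_i), indices taken mod 8.
Σ = (-8) + (-7) + (-14) + (-3) + (-36) + (-48) + (-20) + (0) = -136
Area = |Σ|/2 = 68.

68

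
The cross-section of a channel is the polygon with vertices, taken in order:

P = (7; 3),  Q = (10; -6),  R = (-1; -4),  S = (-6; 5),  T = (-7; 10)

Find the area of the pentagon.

Apply the shoelace formula: 2A = Σ (x_i·y_{i+1} − x_{i+1}·y_i), indices taken mod 5.
Cross-terms: -72, -46, -29, -25, -91  ⇒  Σ = -263
Area = |Σ|/2 = 131.5.

131.5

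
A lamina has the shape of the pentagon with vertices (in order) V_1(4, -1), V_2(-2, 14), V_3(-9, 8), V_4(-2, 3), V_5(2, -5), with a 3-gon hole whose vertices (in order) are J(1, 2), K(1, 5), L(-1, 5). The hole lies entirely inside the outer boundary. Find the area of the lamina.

84.5

Outer boundary:
Apply Gauss's area formula: 2A = Σ (x_i·y_{i+1} − x_{i+1}·y_i), indices taken mod 5.
Σ = (54) + (110) + (-11) + (4) + (18) = 175
Area = |Σ|/2 = 87.5.
Hole:
Apply the shoelace (surveyor's) formula: 2A = Σ (x_i·y_{i+1} − x_{i+1}·y_i), indices taken mod 3.
Cross-terms: 3, 10, -7  ⇒  Σ = 6
Area = |Σ|/2 = 3.
Net area = 87.5 − 3 = 84.5.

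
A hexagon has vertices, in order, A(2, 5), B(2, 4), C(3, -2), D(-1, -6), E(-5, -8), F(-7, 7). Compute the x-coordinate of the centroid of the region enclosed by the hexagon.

Apply the shoelace formula. First the cross-terms c_i = x_i·y_{i+1} − x_{i+1}·y_i:
  -2, -16, -20, -22, -91, -49  ⇒  2A = -200, A = -100.
Then Σ (x_i + x_{i+1})·c_i = 1341, so x̄ = 1341 / (6·(-100)) = -2.235.

-2.235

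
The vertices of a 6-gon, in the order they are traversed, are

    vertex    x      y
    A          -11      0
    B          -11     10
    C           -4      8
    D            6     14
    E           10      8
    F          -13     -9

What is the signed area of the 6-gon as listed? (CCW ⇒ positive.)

Σ = (-110) + (-48) + (-104) + (-92) + (14) + (-99) = -439
Signed area = Σ/2 = -219.5 (negative ⇒ clockwise traversal).

-219.5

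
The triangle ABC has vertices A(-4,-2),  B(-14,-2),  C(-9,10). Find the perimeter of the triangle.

36

|AB| = √((-10)² + (0)²) = √100 = 10
|BC| = √((5)² + (12)²) = √169 = 13
|CA| = √((5)² + (-12)²) = √169 = 13
Perimeter = 10 + 13 + 13 = 36.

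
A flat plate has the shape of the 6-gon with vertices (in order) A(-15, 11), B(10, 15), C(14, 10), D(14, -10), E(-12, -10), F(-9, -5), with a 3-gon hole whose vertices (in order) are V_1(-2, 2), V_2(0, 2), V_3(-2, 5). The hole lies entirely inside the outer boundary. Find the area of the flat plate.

Outer boundary:
Apply the shoelace (surveyor's) formula: 2A = Σ (x_i·y_{i+1} − x_{i+1}·y_i), indices taken mod 6.
Σ = (-335) + (-110) + (-280) + (-260) + (-30) + (-174) = -1189
Area = |Σ|/2 = 594.5.
Hole:
Σ = (-4) + (4) + (6) = 6
Area = |Σ|/2 = 3.
Net area = 594.5 − 3 = 591.5.

591.5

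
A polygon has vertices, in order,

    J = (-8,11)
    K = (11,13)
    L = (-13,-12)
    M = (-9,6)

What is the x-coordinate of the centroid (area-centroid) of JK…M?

-842/255

Apply the shoelace (surveyor's) formula. First the cross-terms c_i = x_i·y_{i+1} − x_{i+1}·y_i:
  -225, 37, -186, -51  ⇒  2A = -425, A = -212.5.
Then Σ (x_i + x_{i+1})·c_i = 4210, so x̄ = 4210 / (6·(-212.5)) = -842/255.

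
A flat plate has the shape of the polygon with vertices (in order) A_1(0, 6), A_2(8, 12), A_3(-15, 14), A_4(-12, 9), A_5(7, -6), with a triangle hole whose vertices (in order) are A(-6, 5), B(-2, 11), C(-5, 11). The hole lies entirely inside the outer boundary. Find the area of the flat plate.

Outer boundary:
Apply Gauss's area formula: 2A = Σ (x_i·y_{i+1} − x_{i+1}·y_i), indices taken mod 5.
Σ = (-48) + (292) + (33) + (9) + (42) = 328
Area = |Σ|/2 = 164.
Hole:
Apply Gauss's area formula: 2A = Σ (x_i·y_{i+1} − x_{i+1}·y_i), indices taken mod 3.
Cross-terms: -56, 33, 41  ⇒  Σ = 18
Area = |Σ|/2 = 9.
Net area = 164 − 9 = 155.

155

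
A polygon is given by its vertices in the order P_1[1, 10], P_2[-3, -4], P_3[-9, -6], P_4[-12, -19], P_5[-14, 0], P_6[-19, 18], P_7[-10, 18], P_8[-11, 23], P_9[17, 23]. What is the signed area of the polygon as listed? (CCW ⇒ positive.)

P_1→P_2: (1)(-4) − (-3)(10) = 26
P_2→P_3: (-3)(-6) − (-9)(-4) = -18
P_3→P_4: (-9)(-19) − (-12)(-6) = 99
P_4→P_5: (-12)(0) − (-14)(-19) = -266
P_5→P_6: (-14)(18) − (-19)(0) = -252
P_6→P_7: (-19)(18) − (-10)(18) = -162
P_7→P_8: (-10)(23) − (-11)(18) = -32
P_8→P_9: (-11)(23) − (17)(23) = -644
P_9→P_1: (17)(10) − (1)(23) = 147
Σ = -1102
Signed area = Σ/2 = -551 (negative ⇒ clockwise traversal).

-551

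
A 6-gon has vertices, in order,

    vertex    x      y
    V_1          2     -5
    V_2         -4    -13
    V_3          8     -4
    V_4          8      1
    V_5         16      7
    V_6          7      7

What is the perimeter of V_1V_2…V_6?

|V_1V_2| = √((-6)² + (-8)²) = √100 = 10
|V_2V_3| = √((12)² + (9)²) = √225 = 15
|V_3V_4| = √((0)² + (5)²) = √25 = 5
|V_4V_5| = √((8)² + (6)²) = √100 = 10
|V_5V_6| = √((-9)² + (0)²) = √81 = 9
|V_6V_1| = √((-5)² + (-12)²) = √169 = 13
Perimeter = 10 + 15 + 5 + 10 + 9 + 13 = 62.

62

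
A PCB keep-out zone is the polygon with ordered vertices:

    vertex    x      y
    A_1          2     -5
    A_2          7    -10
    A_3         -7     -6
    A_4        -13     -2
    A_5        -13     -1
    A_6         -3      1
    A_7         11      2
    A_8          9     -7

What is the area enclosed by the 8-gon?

166.5

A_1→A_2: (2)(-10) − (7)(-5) = 15
A_2→A_3: (7)(-6) − (-7)(-10) = -112
A_3→A_4: (-7)(-2) − (-13)(-6) = -64
A_4→A_5: (-13)(-1) − (-13)(-2) = -13
A_5→A_6: (-13)(1) − (-3)(-1) = -16
A_6→A_7: (-3)(2) − (11)(1) = -17
A_7→A_8: (11)(-7) − (9)(2) = -95
A_8→A_1: (9)(-5) − (2)(-7) = -31
Σ = -333
Area = |Σ|/2 = 166.5.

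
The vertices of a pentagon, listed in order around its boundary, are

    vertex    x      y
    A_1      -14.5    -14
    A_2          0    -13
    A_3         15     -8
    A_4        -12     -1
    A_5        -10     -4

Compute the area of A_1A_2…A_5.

196.25

Cross-terms: 188.5, 195, -111, 38, 82  ⇒  Σ = 392.5
Area = |Σ|/2 = 196.25.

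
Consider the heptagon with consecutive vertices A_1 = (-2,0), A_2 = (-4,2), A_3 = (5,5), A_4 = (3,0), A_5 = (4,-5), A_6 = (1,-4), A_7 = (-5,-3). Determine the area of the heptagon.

52

Apply the shoelace formula: 2A = Σ (x_i·y_{i+1} − x_{i+1}·y_i), indices taken mod 7.
A_1→A_2: (-2)(2) − (-4)(0) = -4
A_2→A_3: (-4)(5) − (5)(2) = -30
A_3→A_4: (5)(0) − (3)(5) = -15
A_4→A_5: (3)(-5) − (4)(0) = -15
A_5→A_6: (4)(-4) − (1)(-5) = -11
A_6→A_7: (1)(-3) − (-5)(-4) = -23
A_7→A_1: (-5)(0) − (-2)(-3) = -6
Σ = -104
Area = |Σ|/2 = 52.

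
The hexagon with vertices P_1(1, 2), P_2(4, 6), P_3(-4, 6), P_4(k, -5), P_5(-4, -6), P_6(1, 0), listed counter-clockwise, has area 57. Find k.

The doubled signed area Σ (x_i y_{i+1} − x_{i+1} y_i) is linear in k.
With k=0 it equals 54; the coefficient of k is -12 (from the two edges through P_4).
So -12·k + 54 = 2·57 = 114 ⇒ k = -5.

-5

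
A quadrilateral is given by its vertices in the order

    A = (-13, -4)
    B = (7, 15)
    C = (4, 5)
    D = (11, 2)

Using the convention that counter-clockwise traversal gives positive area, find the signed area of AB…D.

-128.5

Σ = (-167) + (-25) + (-47) + (-18) = -257
Signed area = Σ/2 = -128.5 (negative ⇒ clockwise traversal).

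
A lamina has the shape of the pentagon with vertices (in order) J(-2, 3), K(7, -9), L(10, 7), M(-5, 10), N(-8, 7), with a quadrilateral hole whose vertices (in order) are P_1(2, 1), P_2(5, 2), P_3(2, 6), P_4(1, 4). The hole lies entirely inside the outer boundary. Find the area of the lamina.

143

Outer boundary:
Σ = (-3) + (139) + (135) + (45) + (-10) = 306
Area = |Σ|/2 = 153.
Hole:
Apply the shoelace formula: 2A = Σ (x_i·y_{i+1} − x_{i+1}·y_i), indices taken mod 4.
P_1→P_2: (2)(2) − (5)(1) = -1
P_2→P_3: (5)(6) − (2)(2) = 26
P_3→P_4: (2)(4) − (1)(6) = 2
P_4→P_1: (1)(1) − (2)(4) = -7
Σ = 20
Area = |Σ|/2 = 10.
Net area = 153 − 10 = 143.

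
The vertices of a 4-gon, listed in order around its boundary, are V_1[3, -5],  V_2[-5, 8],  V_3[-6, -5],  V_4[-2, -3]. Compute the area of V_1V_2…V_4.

49.5

Apply Gauss's area formula: 2A = Σ (x_i·y_{i+1} − x_{i+1}·y_i), indices taken mod 4.
V_1→V_2: (3)(8) − (-5)(-5) = -1
V_2→V_3: (-5)(-5) − (-6)(8) = 73
V_3→V_4: (-6)(-3) − (-2)(-5) = 8
V_4→V_1: (-2)(-5) − (3)(-3) = 19
Σ = 99
Area = |Σ|/2 = 49.5.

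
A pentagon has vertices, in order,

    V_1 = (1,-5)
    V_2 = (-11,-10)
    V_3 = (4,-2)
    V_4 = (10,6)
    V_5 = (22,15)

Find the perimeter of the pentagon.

|V_1V_2| = √((-12)² + (-5)²) = √169 = 13
|V_2V_3| = √((15)² + (8)²) = √289 = 17
|V_3V_4| = √((6)² + (8)²) = √100 = 10
|V_4V_5| = √((12)² + (9)²) = √225 = 15
|V_5V_1| = √((-21)² + (-20)²) = √841 = 29
Perimeter = 13 + 17 + 10 + 15 + 29 = 84.

84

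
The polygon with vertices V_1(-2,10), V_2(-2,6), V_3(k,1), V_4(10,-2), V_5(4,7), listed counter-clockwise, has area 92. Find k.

The doubled signed area Σ (x_i y_{i+1} − x_{i+1} y_i) is linear in k.
With k=0 it equals 128; the coefficient of k is -8 (from the two edges through V_3).
So -8·k + 128 = 2·92 = 184 ⇒ k = -7.

-7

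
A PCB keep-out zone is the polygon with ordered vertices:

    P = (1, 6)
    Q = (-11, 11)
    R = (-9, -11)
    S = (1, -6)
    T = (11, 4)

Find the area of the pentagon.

247

Apply the shoelace formula: 2A = Σ (x_i·y_{i+1} − x_{i+1}·y_i), indices taken mod 5.
P→Q: (1)(11) − (-11)(6) = 77
Q→R: (-11)(-11) − (-9)(11) = 220
R→S: (-9)(-6) − (1)(-11) = 65
S→T: (1)(4) − (11)(-6) = 70
T→P: (11)(6) − (1)(4) = 62
Σ = 494
Area = |Σ|/2 = 247.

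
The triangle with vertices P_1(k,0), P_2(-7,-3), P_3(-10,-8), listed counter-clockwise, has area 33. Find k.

8

Write out the shoelace sum; only the two edges meeting at P_1 involve k:
2·Area = [((-10)·0 − k·(-8)) + (k·(-3) − (-7)·0)] + 26
       = 5·k + 26 = 66
⇒ k = 8.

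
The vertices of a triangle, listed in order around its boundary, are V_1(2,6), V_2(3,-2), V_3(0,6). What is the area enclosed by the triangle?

8

Apply Gauss's area formula: 2A = Σ (x_i·y_{i+1} − x_{i+1}·y_i), indices taken mod 3.
V_1→V_2: (2)(-2) − (3)(6) = -22
V_2→V_3: (3)(6) − (0)(-2) = 18
V_3→V_1: (0)(6) − (2)(6) = -12
Σ = -16
Area = |Σ|/2 = 8.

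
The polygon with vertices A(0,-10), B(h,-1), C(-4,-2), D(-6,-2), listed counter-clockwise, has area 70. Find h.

11

Write out the shoelace sum; only the two edges meeting at B involve h:
2·Area = [(0·(-1) − h·(-10)) + (h·(-2) − (-4)·(-1))] + 56
       = 8·h + 52 = 140
⇒ h = 11.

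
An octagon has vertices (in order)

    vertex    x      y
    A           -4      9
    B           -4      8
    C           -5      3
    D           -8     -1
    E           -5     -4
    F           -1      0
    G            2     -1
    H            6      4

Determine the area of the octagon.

Apply the shoelace (surveyor's) formula: 2A = Σ (x_i·y_{i+1} − x_{i+1}·y_i), indices taken mod 8.
Σ = (4) + (28) + (29) + (27) + (-4) + (1) + (14) + (70) = 169
Area = |Σ|/2 = 84.5.

84.5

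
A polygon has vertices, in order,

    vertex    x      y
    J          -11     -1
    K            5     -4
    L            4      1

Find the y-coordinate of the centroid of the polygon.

Apply the shoelace (surveyor's) formula. First the cross-terms c_i = x_i·y_{i+1} − x_{i+1}·y_i:
  49, 21, 7  ⇒  2A = 77, A = 38.5.
Then Σ (y_i + y_{i+1})·c_i = -308, so ȳ = -308 / (6·38.5) = -4/3.

-4/3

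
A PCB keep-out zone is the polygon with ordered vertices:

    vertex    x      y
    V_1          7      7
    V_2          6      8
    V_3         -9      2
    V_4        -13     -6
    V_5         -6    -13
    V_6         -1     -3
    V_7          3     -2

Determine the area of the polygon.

181

Σ = (14) + (84) + (80) + (133) + (5) + (11) + (35) = 362
Area = |Σ|/2 = 181.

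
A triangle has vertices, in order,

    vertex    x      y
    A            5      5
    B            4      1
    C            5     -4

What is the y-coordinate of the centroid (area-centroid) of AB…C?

Apply the shoelace (surveyor's) formula. First the cross-terms c_i = x_i·y_{i+1} − x_{i+1}·y_i:
  -15, -21, 45  ⇒  2A = 9, A = 4.5.
Then Σ (y_i + y_{i+1})·c_i = 18, so ȳ = 18 / (6·4.5) = 2/3.

2/3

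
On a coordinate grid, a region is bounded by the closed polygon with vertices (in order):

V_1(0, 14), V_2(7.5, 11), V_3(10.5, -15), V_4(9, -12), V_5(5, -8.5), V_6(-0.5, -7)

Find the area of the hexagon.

Apply the shoelace (surveyor's) formula: 2A = Σ (x_i·y_{i+1} − x_{i+1}·y_i), indices taken mod 6.
V_1→V_2: (0)(11) − (7.5)(14) = -105
V_2→V_3: (7.5)(-15) − (10.5)(11) = -228
V_3→V_4: (10.5)(-12) − (9)(-15) = 9
V_4→V_5: (9)(-8.5) − (5)(-12) = -16.5
V_5→V_6: (5)(-7) − (-0.5)(-8.5) = -39.25
V_6→V_1: (-0.5)(14) − (0)(-7) = -7
Σ = -386.75
Area = |Σ|/2 = 193.375.

193.375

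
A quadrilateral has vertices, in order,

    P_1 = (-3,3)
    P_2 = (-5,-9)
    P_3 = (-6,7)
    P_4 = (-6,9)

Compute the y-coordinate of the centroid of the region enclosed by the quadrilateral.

Apply Gauss's area formula. First the cross-terms c_i = x_i·y_{i+1} − x_{i+1}·y_i:
  42, -89, -12, 9  ⇒  2A = -50, A = -25.
Then Σ (y_i + y_{i+1})·c_i = -158, so ȳ = -158 / (6·(-25)) = 79/75.

79/75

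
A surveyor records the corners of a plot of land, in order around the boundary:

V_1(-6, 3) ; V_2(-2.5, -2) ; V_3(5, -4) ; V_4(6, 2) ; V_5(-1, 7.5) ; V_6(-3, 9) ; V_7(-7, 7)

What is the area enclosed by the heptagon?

Apply the surveyor's formula: 2A = Σ (x_i·y_{i+1} − x_{i+1}·y_i), indices taken mod 7.
Σ = (19.5) + (20) + (34) + (47) + (13.5) + (42) + (21) = 197
Area = |Σ|/2 = 98.5.

98.5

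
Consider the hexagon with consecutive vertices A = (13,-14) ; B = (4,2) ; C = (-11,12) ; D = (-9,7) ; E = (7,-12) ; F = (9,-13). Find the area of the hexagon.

Apply Gauss's area formula: 2A = Σ (x_i·y_{i+1} − x_{i+1}·y_i), indices taken mod 6.
Σ = (82) + (70) + (31) + (59) + (17) + (43) = 302
Area = |Σ|/2 = 151.

151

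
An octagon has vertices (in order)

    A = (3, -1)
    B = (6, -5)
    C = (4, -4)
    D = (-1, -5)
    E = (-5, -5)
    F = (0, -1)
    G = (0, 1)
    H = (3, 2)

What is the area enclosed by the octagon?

32

Apply the surveyor's formula: 2A = Σ (x_i·y_{i+1} − x_{i+1}·y_i), indices taken mod 8.
Σ = (-9) + (-4) + (-24) + (-20) + (5) + (0) + (-3) + (-9) = -64
Area = |Σ|/2 = 32.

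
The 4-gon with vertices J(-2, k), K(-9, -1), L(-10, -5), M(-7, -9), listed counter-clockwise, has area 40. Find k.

Write out the shoelace sum; only the two edges meeting at J involve k:
2·Area = [((-7)·k − (-2)·(-9)) + ((-2)·(-1) − (-9)·k)] + 90
       = 2·k + 74 = 80
⇒ k = 3.

3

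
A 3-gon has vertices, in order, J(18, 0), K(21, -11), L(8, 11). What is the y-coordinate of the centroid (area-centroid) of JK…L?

0

Apply the shoelace formula. First the cross-terms c_i = x_i·y_{i+1} − x_{i+1}·y_i:
  -198, 319, -198  ⇒  2A = -77, A = -38.5.
Then Σ (y_i + y_{i+1})·c_i = 0, so ȳ = 0 / (6·(-38.5)) = 0.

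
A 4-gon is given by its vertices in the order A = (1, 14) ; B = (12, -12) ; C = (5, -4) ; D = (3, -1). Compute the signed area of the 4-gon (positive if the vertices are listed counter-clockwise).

Apply the surveyor's formula: 2A = Σ (x_i·y_{i+1} − x_{i+1}·y_i), indices taken mod 4.
Cross-terms: -180, 12, 7, 43  ⇒  Σ = -118
Signed area = Σ/2 = -59 (negative ⇒ clockwise traversal).

-59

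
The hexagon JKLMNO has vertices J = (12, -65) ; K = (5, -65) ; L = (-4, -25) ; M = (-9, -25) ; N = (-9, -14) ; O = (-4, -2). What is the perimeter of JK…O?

142

|JK| = √((-7)² + (0)²) = √49 = 7
|KL| = √((-9)² + (40)²) = √1681 = 41
|LM| = √((-5)² + (0)²) = √25 = 5
|MN| = √((0)² + (11)²) = √121 = 11
|NO| = √((5)² + (12)²) = √169 = 13
|OJ| = √((16)² + (-63)²) = √4225 = 65
Perimeter = 7 + 41 + 5 + 11 + 13 + 65 = 142.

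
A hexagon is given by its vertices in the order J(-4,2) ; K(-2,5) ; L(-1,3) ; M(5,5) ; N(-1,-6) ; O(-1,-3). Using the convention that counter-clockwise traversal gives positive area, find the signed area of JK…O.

-39.5

J→K: (-4)(5) − (-2)(2) = -16
K→L: (-2)(3) − (-1)(5) = -1
L→M: (-1)(5) − (5)(3) = -20
M→N: (5)(-6) − (-1)(5) = -25
N→O: (-1)(-3) − (-1)(-6) = -3
O→J: (-1)(2) − (-4)(-3) = -14
Σ = -79
Signed area = Σ/2 = -39.5 (negative ⇒ clockwise traversal).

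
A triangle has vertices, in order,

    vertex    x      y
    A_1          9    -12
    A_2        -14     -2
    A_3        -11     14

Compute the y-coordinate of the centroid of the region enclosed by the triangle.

0

Apply the surveyor's formula. First the cross-terms c_i = x_i·y_{i+1} − x_{i+1}·y_i:
  -186, -218, 6  ⇒  2A = -398, A = -199.
Then Σ (y_i + y_{i+1})·c_i = 0, so ȳ = 0 / (6·(-199)) = 0.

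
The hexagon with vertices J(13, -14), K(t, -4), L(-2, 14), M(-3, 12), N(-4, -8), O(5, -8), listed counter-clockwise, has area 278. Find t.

15

The doubled signed area Σ (x_i y_{i+1} − x_{i+1} y_i) is linear in t.
With t=0 it equals 136; the coefficient of t is 28 (from the two edges through K).
So 28·t + 136 = 2·278 = 556 ⇒ t = 15.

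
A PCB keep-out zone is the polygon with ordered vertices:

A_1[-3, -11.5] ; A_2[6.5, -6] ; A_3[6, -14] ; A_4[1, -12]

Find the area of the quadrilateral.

33.875

Σ = (92.75) + (-55) + (-58) + (-47.5) = -67.75
Area = |Σ|/2 = 33.875.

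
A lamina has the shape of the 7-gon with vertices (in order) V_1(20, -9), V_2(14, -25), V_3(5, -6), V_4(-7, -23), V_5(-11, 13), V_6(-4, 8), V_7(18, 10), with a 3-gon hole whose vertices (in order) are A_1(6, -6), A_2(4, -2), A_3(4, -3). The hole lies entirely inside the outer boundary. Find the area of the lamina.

Outer boundary:
Apply the shoelace formula: 2A = Σ (x_i·y_{i+1} − x_{i+1}·y_i), indices taken mod 7.
Σ = (-374) + (41) + (-157) + (-344) + (-36) + (-184) + (-362) = -1416
Area = |Σ|/2 = 708.
Hole:
Apply the shoelace (surveyor's) formula: 2A = Σ (x_i·y_{i+1} − x_{i+1}·y_i), indices taken mod 3.
Σ = (12) + (-4) + (-6) = 2
Area = |Σ|/2 = 1.
Net area = 708 − 1 = 707.

707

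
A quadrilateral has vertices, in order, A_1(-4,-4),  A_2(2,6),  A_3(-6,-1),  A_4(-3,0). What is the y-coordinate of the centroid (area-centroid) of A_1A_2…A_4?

31/27

Apply the shoelace (surveyor's) formula. First the cross-terms c_i = x_i·y_{i+1} − x_{i+1}·y_i:
  -16, 34, -3, 12  ⇒  2A = 27, A = 13.5.
Then Σ (y_i + y_{i+1})·c_i = 93, so ȳ = 93 / (6·13.5) = 31/27.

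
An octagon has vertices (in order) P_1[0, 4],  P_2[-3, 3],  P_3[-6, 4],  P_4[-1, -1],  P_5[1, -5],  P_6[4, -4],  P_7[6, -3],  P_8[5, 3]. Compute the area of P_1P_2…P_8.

57.5

Σ = (12) + (6) + (10) + (6) + (16) + (12) + (33) + (20) = 115
Area = |Σ|/2 = 57.5.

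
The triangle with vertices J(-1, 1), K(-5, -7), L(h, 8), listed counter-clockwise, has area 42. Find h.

13

Write out the shoelace sum; only the two edges meeting at L involve h:
2·Area = [((-5)·8 − h·(-7)) + (h·1 − (-1)·8)] + 12
       = 8·h + -20 = 84
⇒ h = 13.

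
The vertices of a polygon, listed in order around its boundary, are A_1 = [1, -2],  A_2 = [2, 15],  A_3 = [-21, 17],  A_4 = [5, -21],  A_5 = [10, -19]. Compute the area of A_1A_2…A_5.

A_1→A_2: (1)(15) − (2)(-2) = 19
A_2→A_3: (2)(17) − (-21)(15) = 349
A_3→A_4: (-21)(-21) − (5)(17) = 356
A_4→A_5: (5)(-19) − (10)(-21) = 115
A_5→A_1: (10)(-2) − (1)(-19) = -1
Σ = 838
Area = |Σ|/2 = 419.

419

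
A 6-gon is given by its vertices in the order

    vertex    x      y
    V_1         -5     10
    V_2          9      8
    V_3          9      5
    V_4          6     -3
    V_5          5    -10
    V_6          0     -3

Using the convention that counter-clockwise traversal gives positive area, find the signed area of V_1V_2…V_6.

-144.5

Apply the surveyor's formula: 2A = Σ (x_i·y_{i+1} − x_{i+1}·y_i), indices taken mod 6.
Σ = (-130) + (-27) + (-57) + (-45) + (-15) + (-15) = -289
Signed area = Σ/2 = -144.5 (negative ⇒ clockwise traversal).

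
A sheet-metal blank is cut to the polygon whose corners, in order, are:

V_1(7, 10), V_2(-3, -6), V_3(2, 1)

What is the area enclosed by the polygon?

5

Apply the surveyor's formula: 2A = Σ (x_i·y_{i+1} − x_{i+1}·y_i), indices taken mod 3.
Σ = (-12) + (9) + (13) = 10
Area = |Σ|/2 = 5.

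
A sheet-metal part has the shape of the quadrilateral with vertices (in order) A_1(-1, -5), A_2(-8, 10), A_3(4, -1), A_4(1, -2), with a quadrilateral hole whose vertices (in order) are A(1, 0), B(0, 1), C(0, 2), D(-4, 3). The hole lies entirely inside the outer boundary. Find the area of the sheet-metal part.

45

Outer boundary:
Cross-terms: -50, -32, -7, -7  ⇒  Σ = -96
Area = |Σ|/2 = 48.
Hole:
Apply the surveyor's formula: 2A = Σ (x_i·y_{i+1} − x_{i+1}·y_i), indices taken mod 4.
Cross-terms: 1, 0, 8, -3  ⇒  Σ = 6
Area = |Σ|/2 = 3.
Net area = 48 − 3 = 45.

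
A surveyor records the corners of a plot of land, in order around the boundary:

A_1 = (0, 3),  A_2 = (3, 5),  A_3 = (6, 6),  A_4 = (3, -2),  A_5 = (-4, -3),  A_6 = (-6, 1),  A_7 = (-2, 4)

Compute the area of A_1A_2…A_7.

Apply the shoelace (surveyor's) formula: 2A = Σ (x_i·y_{i+1} − x_{i+1}·y_i), indices taken mod 7.
Σ = (-9) + (-12) + (-30) + (-17) + (-22) + (-22) + (-6) = -118
Area = |Σ|/2 = 59.

59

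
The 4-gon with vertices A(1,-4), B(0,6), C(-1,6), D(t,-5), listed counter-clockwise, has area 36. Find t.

-5

The doubled signed area Σ (x_i y_{i+1} − x_{i+1} y_i) is linear in t.
With t=0 it equals 22; the coefficient of t is -10 (from the two edges through D).
So -10·t + 22 = 2·36 = 72 ⇒ t = -5.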